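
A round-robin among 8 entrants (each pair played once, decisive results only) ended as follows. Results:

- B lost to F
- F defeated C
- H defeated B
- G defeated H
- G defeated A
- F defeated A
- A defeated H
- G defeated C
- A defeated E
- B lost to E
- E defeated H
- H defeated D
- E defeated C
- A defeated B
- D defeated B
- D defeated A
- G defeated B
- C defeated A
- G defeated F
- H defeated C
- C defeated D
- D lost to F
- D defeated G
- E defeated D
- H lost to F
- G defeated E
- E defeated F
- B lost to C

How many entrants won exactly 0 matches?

1

Win totals: A 3, B 0, C 3, D 3, E 5, F 5, G 6, H 3.
Exactly 0: B — 1 entrant.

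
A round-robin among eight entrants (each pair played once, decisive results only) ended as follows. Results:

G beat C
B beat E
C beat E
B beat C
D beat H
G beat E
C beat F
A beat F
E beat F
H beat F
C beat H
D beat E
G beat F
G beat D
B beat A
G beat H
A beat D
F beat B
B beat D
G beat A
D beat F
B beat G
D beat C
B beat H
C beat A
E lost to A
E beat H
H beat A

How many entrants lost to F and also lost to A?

F beat: B.
A beat: D, E, F.
No one was beaten by both.

0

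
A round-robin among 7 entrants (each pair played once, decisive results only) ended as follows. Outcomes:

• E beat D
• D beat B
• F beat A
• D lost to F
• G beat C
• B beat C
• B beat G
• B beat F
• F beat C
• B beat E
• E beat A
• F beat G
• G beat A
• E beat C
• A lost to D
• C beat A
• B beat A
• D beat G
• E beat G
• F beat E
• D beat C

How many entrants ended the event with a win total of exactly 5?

2

Win totals: A 0, B 5, C 1, D 4, E 4, F 5, G 2.
Exactly 5: B, F — 2 entrants.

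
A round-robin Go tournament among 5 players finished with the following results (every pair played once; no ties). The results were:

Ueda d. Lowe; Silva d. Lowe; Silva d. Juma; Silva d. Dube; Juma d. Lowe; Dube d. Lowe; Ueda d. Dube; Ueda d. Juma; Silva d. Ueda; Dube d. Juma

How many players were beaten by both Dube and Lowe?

Dube beat: Lowe, Juma.
Lowe beat: no one.
No one was beaten by both.

0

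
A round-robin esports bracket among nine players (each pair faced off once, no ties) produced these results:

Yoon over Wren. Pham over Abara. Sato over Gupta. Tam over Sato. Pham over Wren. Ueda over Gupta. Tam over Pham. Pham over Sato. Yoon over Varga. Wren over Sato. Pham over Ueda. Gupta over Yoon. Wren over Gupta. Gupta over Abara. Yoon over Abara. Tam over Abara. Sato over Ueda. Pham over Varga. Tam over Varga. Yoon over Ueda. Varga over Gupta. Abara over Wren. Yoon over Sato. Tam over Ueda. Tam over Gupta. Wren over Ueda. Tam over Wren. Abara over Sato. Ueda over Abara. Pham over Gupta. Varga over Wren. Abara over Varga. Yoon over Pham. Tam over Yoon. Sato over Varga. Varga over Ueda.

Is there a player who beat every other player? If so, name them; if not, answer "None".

Tam

Tam has 8 wins out of 8 opponents — a perfect record.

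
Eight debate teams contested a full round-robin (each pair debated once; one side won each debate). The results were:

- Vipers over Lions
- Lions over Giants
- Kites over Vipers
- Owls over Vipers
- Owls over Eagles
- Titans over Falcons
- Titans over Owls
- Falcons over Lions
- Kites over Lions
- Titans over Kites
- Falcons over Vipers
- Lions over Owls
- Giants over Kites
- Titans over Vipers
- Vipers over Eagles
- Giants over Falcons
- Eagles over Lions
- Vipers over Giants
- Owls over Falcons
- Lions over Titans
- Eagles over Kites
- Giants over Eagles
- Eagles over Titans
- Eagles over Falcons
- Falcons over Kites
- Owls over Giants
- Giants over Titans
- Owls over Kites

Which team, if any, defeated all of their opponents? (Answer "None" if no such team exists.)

Highest win total is Owls with 5 (out of 7 possible).
Owls lost to Lions, Titans, so no team went undefeated.

None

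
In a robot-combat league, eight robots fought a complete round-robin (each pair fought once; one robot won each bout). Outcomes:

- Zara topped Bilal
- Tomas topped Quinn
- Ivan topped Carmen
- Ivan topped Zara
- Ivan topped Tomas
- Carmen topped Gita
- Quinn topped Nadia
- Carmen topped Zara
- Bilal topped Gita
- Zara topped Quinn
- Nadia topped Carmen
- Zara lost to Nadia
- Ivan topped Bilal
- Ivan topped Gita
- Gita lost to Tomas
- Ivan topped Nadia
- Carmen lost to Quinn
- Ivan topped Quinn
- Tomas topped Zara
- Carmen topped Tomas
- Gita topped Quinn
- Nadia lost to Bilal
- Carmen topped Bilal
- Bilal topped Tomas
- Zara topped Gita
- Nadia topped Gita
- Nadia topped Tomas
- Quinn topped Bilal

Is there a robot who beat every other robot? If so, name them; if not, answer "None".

Ivan

Ivan has 7 wins out of 7 opponents — a perfect record.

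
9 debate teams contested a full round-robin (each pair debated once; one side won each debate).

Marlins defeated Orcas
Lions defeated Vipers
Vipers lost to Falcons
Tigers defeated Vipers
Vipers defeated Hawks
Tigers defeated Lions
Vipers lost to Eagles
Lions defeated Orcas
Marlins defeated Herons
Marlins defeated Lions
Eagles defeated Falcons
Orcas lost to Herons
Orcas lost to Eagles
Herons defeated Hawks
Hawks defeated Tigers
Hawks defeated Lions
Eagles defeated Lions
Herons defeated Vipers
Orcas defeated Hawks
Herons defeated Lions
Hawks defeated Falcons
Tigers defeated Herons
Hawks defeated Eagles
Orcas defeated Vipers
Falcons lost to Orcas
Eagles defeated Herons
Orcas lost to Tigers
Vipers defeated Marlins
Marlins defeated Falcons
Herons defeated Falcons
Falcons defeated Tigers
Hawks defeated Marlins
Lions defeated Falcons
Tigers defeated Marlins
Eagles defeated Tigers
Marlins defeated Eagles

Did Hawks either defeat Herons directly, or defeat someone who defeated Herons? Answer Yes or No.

Hawks did not beat Herons directly.
Hawks beat Lions, Tigers, Falcons, Eagles, Marlins. Of those, Tigers beat Herons.

Yes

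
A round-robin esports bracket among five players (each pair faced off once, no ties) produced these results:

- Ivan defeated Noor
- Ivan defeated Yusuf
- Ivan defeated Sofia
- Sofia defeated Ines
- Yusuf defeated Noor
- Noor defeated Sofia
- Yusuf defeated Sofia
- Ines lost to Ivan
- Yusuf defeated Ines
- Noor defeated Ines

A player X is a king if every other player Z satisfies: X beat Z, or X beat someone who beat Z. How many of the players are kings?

1

Yusuf cannot reach Ivan in two steps.
Ivan reaches everyone (king).
Ines cannot reach Yusuf, Ivan, Noor, Sofia in two steps.
Noor cannot reach Yusuf, Ivan in two steps.
Sofia cannot reach Yusuf, Ivan, Noor in two steps.
Kings: Ivan — 1.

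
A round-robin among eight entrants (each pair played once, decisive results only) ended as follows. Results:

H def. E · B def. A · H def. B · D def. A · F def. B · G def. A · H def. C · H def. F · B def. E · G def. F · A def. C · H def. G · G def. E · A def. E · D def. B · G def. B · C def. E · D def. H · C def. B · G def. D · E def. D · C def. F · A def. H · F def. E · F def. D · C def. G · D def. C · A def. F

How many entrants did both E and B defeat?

E beat: D.
B beat: A, E.
No one was beaten by both.

0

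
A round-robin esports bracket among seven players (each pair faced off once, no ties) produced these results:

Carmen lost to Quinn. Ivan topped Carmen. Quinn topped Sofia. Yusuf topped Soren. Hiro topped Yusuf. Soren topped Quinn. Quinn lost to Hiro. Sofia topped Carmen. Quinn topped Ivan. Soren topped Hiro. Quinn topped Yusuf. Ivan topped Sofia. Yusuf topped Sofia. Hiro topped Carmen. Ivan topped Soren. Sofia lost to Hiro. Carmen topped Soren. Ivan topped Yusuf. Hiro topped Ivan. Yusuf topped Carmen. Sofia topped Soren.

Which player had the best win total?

Win totals: Hiro 5, Soren 2, Quinn 4, Ivan 4, Carmen 1, Yusuf 3, Sofia 2.
Hiro leads with 5 wins (next highest: 4).

Hiro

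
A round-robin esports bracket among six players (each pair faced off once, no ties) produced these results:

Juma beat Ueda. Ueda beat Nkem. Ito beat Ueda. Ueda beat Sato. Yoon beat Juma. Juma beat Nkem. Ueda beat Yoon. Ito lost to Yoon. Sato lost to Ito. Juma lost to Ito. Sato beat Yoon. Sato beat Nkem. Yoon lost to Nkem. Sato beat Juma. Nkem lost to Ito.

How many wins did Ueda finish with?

3

Ueda's results: beat Nkem, Yoon, Sato; lost to Juma, Ito.
That is 3 wins.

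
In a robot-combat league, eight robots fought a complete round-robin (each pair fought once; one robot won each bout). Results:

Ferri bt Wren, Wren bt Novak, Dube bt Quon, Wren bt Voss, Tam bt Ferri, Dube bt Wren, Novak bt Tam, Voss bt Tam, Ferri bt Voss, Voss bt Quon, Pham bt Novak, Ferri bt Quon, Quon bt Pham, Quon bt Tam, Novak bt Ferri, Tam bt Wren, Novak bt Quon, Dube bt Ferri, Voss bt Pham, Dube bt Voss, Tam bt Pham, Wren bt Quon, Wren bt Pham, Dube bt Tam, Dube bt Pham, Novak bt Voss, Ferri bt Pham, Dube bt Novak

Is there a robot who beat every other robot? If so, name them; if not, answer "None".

Dube

Dube has 7 wins out of 7 opponents — a perfect record.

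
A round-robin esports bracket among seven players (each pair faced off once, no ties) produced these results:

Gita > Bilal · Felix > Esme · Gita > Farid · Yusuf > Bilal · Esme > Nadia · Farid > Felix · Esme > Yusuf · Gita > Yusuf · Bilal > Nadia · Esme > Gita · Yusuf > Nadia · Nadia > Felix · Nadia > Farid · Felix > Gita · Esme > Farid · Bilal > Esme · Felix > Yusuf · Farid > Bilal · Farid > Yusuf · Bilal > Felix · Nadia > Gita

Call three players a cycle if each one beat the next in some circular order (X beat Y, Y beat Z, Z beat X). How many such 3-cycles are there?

Win totals: Farid 3, Felix 3, Gita 3, Bilal 3, Esme 4, Nadia 3, Yusuf 2.
A player with w wins dominates both others in C(w,2) triples; summing gives 3 + 3 + 3 + 3 + 6 + 3 + 1 = 22 transitive triples.
Total triples C(7,3) = 35, so cyclic triples = 35 − 22 = 13.

13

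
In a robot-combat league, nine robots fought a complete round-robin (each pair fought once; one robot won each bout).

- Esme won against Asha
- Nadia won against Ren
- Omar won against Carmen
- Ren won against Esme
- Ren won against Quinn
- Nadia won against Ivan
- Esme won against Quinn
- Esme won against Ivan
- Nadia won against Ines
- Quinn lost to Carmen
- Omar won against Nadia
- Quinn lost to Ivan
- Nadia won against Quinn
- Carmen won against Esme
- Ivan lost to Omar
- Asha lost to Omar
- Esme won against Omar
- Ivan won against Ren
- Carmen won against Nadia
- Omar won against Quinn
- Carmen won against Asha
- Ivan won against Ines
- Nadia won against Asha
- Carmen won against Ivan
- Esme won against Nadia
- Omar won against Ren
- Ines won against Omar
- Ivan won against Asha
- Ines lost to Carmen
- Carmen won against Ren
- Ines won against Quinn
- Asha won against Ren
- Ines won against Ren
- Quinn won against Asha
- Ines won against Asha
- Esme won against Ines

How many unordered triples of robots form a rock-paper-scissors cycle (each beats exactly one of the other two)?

Win totals: Asha 1, Esme 6, Ivan 4, Carmen 7, Quinn 1, Ines 4, Omar 6, Nadia 5, Ren 2.
A robot with w wins dominates both others in C(w,2) triples; summing gives 0 + 15 + 6 + 21 + 0 + 6 + 15 + 10 + 1 = 74 transitive triples.
Total triples C(9,3) = 84, so cyclic triples = 84 − 74 = 10.

10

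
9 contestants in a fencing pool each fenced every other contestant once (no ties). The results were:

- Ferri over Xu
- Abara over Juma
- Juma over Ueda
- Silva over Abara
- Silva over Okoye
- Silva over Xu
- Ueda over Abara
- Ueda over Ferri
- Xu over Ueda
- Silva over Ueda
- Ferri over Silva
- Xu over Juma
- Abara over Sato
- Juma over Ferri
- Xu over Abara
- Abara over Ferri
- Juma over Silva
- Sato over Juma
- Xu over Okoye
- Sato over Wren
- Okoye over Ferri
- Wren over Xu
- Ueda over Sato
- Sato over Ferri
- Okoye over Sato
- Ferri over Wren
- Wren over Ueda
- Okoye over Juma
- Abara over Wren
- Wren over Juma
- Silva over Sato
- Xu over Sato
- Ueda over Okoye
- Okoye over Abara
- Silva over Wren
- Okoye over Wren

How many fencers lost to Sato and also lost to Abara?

3

Sato beat: Juma, Wren, Ferri.
Abara beat: Juma, Wren, Sato, Ferri.
Both beat: Juma, Wren, Ferri — 3.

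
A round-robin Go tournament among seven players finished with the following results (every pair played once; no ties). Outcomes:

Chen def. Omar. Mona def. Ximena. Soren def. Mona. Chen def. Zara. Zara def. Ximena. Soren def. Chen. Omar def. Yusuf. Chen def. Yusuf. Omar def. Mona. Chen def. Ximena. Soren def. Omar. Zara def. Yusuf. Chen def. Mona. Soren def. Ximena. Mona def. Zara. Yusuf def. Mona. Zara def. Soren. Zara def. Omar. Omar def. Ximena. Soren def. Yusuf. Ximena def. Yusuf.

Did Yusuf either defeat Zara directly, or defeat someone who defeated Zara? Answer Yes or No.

Yusuf did not beat Zara directly.
Yusuf beat Mona. Of those, Mona beat Zara.

Yes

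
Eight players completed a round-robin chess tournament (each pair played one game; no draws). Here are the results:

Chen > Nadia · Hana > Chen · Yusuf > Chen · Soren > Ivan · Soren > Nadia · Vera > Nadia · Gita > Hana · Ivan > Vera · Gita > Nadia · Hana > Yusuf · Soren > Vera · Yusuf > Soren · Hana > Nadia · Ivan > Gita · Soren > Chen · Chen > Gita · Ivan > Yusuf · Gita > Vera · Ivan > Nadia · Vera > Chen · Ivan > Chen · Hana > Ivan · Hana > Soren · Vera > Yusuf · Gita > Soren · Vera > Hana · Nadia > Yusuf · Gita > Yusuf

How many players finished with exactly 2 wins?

Win totals: Hana 5, Yusuf 2, Ivan 5, Soren 4, Gita 5, Nadia 1, Vera 4, Chen 2.
Exactly 2: Yusuf, Chen — 2 players.

2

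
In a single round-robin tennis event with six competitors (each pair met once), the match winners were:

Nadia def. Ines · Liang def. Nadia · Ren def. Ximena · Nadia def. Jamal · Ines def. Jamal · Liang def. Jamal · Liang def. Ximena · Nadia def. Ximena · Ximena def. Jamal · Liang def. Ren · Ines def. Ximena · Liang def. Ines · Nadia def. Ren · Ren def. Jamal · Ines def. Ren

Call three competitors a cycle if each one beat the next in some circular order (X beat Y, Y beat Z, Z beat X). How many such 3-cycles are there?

0

Of the C(6,3) = 20 triples, the cyclic ones are: none.
That is 0.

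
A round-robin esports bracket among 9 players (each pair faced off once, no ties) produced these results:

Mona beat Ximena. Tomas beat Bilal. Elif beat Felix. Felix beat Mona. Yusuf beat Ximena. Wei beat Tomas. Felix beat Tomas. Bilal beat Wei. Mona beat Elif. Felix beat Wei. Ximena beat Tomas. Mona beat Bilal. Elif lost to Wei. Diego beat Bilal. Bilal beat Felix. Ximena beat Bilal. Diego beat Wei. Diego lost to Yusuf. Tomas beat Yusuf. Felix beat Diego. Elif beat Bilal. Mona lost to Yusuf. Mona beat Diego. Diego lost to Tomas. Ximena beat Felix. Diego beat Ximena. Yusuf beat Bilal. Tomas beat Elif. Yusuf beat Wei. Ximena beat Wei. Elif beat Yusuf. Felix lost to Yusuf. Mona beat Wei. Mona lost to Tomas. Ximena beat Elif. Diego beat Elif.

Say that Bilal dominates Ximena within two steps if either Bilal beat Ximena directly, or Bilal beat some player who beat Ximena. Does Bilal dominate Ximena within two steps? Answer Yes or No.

No

Bilal did not beat Ximena directly.
Bilal beat Felix, Wei, but each of them lost to Ximena. No two-step path.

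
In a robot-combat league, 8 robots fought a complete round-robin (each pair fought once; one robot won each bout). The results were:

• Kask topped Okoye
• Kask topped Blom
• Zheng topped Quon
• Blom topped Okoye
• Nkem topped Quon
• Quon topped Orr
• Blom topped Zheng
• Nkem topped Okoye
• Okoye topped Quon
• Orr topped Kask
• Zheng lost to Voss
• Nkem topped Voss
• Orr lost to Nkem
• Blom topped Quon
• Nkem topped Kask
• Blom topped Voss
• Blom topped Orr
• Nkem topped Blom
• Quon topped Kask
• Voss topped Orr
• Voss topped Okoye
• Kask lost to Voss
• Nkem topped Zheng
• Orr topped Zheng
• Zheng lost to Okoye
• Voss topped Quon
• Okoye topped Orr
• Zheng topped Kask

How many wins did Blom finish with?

Blom's results: beat Voss, Okoye, Zheng, Quon, Orr; lost to Kask, Nkem.
That is 5 wins.

5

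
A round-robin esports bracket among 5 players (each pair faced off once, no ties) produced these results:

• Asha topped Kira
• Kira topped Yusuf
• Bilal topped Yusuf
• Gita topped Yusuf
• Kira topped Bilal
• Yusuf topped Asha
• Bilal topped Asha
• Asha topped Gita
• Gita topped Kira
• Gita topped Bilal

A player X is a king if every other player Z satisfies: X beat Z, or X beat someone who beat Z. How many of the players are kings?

Kira cannot reach Gita in two steps.
Gita reaches everyone (king).
Yusuf cannot reach Bilal in two steps.
Bilal reaches everyone (king).
Asha reaches everyone (king).
Kings: Gita, Bilal, Asha — 3.

3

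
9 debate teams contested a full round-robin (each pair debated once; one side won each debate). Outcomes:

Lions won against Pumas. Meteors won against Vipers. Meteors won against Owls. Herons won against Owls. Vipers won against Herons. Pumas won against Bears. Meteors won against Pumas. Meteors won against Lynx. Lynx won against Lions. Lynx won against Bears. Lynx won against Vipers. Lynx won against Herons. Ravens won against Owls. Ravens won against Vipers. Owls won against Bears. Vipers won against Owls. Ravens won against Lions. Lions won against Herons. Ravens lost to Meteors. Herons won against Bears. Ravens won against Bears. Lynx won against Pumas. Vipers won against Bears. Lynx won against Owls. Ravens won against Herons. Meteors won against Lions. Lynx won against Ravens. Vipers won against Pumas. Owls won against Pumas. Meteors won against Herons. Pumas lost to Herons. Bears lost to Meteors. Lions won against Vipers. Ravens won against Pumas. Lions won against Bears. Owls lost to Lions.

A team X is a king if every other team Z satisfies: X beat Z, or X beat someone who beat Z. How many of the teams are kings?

1

Ravens cannot reach Lynx, Meteors in two steps.
Lynx cannot reach Meteors in two steps.
Owls cannot reach Ravens, Lynx, Vipers, Meteors, Herons, Lions in two steps.
Pumas cannot reach Ravens, Lynx, Owls, Vipers, Meteors, Herons, Lions in two steps.
Vipers cannot reach Ravens, Lynx, Meteors, Lions in two steps.
Meteors reaches everyone (king).
Herons cannot reach Ravens, Lynx, Vipers, Meteors, Lions in two steps.
Lions cannot reach Ravens, Lynx, Meteors in two steps.
Bears cannot reach Ravens, Lynx, Owls, Pumas, Vipers, Meteors, Herons, Lions in two steps.
Kings: Meteors — 1.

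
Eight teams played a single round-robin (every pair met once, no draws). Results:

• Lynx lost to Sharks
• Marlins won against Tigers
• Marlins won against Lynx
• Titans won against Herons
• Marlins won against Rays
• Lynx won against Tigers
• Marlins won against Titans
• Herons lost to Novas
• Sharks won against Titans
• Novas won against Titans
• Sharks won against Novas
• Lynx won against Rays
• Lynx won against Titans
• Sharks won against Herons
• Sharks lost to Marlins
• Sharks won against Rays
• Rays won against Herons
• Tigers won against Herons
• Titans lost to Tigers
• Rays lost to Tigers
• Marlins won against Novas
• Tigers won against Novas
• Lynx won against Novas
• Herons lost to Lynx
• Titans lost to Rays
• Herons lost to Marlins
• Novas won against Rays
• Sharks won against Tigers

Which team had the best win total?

Marlins

Win totals: Rays 2, Titans 1, Novas 3, Sharks 6, Tigers 4, Marlins 7, Herons 0, Lynx 5.
Marlins leads with 7 wins (next highest: 6).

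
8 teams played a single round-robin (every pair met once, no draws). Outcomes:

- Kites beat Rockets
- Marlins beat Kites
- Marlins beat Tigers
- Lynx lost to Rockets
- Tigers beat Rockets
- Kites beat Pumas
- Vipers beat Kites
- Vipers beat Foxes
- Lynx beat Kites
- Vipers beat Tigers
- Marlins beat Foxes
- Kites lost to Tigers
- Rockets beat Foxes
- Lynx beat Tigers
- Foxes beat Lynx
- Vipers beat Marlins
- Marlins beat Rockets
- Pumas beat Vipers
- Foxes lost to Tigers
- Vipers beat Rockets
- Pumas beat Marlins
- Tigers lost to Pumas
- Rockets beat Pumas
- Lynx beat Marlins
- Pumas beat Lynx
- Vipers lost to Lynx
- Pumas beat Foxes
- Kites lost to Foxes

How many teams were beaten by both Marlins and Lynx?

2

Marlins beat: Foxes, Kites, Tigers, Rockets.
Lynx beat: Marlins, Kites, Tigers, Vipers.
Both beat: Kites, Tigers — 2.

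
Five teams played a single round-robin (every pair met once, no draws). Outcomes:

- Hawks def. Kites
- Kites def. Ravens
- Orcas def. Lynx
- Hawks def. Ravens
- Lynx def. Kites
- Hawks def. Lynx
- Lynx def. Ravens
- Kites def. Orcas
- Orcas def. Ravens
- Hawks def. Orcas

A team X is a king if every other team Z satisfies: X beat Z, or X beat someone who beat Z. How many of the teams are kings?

1

Kites cannot reach Hawks in two steps.
Lynx cannot reach Hawks in two steps.
Ravens cannot reach Kites, Lynx, Orcas, Hawks in two steps.
Orcas cannot reach Hawks in two steps.
Hawks reaches everyone (king).
Kings: Hawks — 1.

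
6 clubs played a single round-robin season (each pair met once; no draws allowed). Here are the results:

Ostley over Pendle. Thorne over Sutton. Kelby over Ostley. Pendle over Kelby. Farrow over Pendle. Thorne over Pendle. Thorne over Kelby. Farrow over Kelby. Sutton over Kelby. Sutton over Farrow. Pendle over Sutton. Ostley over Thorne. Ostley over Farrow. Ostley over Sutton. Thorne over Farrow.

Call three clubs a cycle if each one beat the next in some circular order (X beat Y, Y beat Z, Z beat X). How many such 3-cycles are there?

5

Win totals: Pendle 2, Ostley 4, Farrow 2, Sutton 2, Kelby 1, Thorne 4.
A club with w wins dominates both others in C(w,2) triples; summing gives 1 + 6 + 1 + 1 + 0 + 6 = 15 transitive triples.
Total triples C(6,3) = 20, so cyclic triples = 20 − 15 = 5.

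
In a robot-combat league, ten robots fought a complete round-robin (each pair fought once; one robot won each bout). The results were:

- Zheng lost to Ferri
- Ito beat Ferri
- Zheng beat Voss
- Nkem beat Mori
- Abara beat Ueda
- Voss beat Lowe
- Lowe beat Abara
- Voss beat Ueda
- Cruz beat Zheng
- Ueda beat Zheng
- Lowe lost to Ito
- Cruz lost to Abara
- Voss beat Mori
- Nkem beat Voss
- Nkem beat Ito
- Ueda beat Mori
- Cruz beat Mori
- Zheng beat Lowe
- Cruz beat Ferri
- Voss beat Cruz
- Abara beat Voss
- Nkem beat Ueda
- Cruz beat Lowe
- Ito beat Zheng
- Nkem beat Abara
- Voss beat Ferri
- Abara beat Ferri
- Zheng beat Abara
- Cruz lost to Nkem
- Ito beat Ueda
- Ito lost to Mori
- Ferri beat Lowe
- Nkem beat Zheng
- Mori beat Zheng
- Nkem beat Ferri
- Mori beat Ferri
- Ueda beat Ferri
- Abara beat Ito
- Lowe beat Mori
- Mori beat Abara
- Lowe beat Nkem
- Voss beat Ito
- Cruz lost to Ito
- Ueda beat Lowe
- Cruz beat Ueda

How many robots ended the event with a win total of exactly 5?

Win totals: Ito 5, Cruz 5, Lowe 3, Mori 4, Zheng 3, Ferri 2, Abara 5, Ueda 4, Voss 6, Nkem 8.
Exactly 5: Ito, Cruz, Abara — 3 robots.

3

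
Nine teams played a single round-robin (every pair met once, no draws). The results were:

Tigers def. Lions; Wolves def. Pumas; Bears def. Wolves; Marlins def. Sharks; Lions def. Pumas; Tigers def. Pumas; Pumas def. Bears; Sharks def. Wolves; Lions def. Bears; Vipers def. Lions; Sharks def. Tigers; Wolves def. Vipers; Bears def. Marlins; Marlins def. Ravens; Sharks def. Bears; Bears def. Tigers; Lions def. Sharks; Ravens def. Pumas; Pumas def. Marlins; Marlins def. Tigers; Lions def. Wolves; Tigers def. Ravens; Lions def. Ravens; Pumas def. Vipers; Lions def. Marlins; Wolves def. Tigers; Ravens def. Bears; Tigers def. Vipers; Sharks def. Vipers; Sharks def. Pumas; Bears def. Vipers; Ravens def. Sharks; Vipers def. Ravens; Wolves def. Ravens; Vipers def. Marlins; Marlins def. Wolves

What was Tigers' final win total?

4

Tigers' results: beat Lions, Pumas, Ravens, Vipers; lost to Wolves, Sharks, Marlins, Bears.
That is 4 wins.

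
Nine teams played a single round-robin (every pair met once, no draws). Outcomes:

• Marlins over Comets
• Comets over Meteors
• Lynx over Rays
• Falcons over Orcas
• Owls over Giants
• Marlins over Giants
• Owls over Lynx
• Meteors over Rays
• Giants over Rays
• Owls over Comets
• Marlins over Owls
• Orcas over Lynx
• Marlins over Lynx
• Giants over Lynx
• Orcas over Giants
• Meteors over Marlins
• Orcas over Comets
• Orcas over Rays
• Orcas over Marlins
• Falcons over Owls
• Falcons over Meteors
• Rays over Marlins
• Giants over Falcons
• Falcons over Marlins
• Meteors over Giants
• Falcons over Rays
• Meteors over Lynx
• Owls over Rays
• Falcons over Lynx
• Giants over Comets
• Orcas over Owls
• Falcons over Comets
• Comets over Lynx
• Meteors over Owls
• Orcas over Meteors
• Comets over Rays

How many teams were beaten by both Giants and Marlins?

Giants beat: Lynx, Falcons, Rays, Comets.
Marlins beat: Lynx, Giants, Owls, Comets.
Both beat: Lynx, Comets — 2.

2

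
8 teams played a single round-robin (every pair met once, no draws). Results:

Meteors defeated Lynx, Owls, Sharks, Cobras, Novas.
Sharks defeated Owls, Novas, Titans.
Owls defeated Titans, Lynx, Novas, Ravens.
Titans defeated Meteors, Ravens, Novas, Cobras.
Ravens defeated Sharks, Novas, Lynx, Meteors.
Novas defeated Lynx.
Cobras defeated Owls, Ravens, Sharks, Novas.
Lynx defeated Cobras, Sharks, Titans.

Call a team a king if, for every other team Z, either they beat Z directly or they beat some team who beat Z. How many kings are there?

Sharks reaches everyone (king).
Lynx reaches everyone (king).
Meteors reaches everyone (king).
Titans reaches everyone (king).
Owls reaches everyone (king).
Novas cannot reach Meteors, Owls, Ravens in two steps.
Ravens reaches everyone (king).
Cobras reaches everyone (king).
Kings: Sharks, Lynx, Meteors, Titans, Owls, Ravens, Cobras — 7.

7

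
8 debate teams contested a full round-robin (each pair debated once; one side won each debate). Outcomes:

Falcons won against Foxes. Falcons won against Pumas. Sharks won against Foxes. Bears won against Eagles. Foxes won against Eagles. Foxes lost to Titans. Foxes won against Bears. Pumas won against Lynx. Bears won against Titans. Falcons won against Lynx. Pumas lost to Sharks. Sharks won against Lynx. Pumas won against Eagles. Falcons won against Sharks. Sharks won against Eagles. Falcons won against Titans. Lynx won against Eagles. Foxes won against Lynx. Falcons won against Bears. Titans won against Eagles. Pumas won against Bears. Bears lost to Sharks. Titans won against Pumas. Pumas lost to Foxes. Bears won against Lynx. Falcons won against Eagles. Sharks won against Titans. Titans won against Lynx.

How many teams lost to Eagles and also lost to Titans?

Eagles beat: no one.
Titans beat: Pumas, Eagles, Lynx, Foxes.
No one was beaten by both.

0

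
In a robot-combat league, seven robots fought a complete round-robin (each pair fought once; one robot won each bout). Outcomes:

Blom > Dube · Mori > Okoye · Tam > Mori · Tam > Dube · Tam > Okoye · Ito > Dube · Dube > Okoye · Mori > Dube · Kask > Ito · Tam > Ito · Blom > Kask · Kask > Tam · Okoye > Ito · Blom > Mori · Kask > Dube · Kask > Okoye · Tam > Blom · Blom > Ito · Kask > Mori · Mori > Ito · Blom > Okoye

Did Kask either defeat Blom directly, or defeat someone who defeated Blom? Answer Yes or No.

Yes

Kask did not beat Blom directly.
Kask beat Okoye, Tam, Dube, Mori, Ito. Of those, Tam beat Blom.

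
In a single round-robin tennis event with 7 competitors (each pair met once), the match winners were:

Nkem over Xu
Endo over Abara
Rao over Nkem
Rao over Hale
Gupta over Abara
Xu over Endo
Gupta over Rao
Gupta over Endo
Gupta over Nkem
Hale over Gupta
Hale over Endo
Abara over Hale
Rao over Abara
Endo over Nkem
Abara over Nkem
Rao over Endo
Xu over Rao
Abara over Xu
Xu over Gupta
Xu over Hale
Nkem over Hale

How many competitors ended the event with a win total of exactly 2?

3

Win totals: Endo 2, Hale 2, Gupta 4, Rao 4, Xu 4, Abara 3, Nkem 2.
Exactly 2: Endo, Hale, Nkem — 3 competitors.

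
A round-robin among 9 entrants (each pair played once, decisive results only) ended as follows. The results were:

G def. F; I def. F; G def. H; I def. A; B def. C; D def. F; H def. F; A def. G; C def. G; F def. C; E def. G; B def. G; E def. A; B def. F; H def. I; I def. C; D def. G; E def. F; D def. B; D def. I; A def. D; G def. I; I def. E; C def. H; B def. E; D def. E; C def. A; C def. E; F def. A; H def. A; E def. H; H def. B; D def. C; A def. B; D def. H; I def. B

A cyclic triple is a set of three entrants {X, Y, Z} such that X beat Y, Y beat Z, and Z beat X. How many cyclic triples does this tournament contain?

Win totals: A 3, B 4, C 4, D 7, E 4, F 2, G 3, H 4, I 5.
An entrant with w wins dominates both others in C(w,2) triples; summing gives 3 + 6 + 6 + 21 + 6 + 1 + 3 + 6 + 10 = 62 transitive triples.
Total triples C(9,3) = 84, so cyclic triples = 84 − 62 = 22.

22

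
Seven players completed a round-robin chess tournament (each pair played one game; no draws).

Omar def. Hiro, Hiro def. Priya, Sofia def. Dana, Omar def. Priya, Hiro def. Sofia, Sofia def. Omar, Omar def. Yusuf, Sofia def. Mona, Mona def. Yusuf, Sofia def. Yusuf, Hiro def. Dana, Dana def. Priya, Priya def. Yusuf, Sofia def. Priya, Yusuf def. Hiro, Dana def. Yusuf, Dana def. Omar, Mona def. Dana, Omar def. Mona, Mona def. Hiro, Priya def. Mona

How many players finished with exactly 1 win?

1

Win totals: Priya 2, Yusuf 1, Hiro 3, Sofia 5, Dana 3, Mona 3, Omar 4.
Exactly 1: Yusuf — 1 player.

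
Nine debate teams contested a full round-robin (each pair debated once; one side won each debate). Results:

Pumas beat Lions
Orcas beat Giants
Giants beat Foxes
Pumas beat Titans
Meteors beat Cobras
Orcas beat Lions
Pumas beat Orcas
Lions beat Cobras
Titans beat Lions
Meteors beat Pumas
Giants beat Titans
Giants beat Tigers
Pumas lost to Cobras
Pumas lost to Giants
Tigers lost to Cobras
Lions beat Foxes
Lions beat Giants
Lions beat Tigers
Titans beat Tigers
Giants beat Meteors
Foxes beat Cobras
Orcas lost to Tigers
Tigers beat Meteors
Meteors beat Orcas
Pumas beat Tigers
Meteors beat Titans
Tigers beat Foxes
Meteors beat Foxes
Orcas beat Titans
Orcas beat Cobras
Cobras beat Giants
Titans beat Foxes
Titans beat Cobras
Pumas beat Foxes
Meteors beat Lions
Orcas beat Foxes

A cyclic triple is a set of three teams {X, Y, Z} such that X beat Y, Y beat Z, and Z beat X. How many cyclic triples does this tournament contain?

Win totals: Titans 4, Foxes 1, Meteors 6, Giants 5, Cobras 3, Pumas 5, Lions 4, Orcas 5, Tigers 3.
A team with w wins dominates both others in C(w,2) triples; summing gives 6 + 0 + 15 + 10 + 3 + 10 + 6 + 10 + 3 = 63 transitive triples.
Total triples C(9,3) = 84, so cyclic triples = 84 − 63 = 21.

21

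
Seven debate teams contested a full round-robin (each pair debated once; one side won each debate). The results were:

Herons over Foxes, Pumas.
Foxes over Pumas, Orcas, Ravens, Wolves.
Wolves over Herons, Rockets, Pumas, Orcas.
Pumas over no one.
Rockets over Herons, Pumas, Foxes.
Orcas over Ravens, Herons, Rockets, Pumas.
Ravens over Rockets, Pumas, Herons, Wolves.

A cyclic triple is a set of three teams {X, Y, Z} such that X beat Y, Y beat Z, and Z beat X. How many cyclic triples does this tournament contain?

Win totals: Wolves 4, Orcas 4, Ravens 4, Herons 2, Foxes 4, Pumas 0, Rockets 3.
A team with w wins dominates both others in C(w,2) triples; summing gives 6 + 6 + 6 + 1 + 6 + 0 + 3 = 28 transitive triples.
Total triples C(7,3) = 35, so cyclic triples = 35 − 28 = 7.

7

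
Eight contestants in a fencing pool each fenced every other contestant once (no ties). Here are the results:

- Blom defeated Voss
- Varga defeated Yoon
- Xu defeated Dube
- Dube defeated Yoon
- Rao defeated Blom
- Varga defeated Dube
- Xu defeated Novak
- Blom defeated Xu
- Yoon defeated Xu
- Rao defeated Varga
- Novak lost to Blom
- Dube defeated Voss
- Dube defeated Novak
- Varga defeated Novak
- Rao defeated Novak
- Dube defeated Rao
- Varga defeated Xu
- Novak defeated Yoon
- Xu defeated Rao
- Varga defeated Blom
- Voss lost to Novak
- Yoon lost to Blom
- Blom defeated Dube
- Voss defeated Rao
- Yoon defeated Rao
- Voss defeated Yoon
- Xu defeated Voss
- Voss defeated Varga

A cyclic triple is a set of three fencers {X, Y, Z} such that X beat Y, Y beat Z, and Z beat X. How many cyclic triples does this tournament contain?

Win totals: Varga 5, Rao 3, Dube 4, Novak 2, Voss 3, Yoon 2, Xu 4, Blom 5.
A fencer with w wins dominates both others in C(w,2) triples; summing gives 10 + 3 + 6 + 1 + 3 + 1 + 6 + 10 = 40 transitive triples.
Total triples C(8,3) = 56, so cyclic triples = 56 − 40 = 16.

16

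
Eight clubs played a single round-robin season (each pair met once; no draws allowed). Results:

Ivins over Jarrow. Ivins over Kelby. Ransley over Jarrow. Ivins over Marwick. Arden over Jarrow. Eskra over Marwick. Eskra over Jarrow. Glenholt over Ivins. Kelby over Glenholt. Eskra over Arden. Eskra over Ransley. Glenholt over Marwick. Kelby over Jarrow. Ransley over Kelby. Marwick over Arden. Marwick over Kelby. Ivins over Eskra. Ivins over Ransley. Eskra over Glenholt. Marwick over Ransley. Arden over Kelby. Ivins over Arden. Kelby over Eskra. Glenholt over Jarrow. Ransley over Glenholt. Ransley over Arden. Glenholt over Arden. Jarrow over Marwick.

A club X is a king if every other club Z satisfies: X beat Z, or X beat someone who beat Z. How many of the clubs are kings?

Jarrow cannot reach Glenholt, Ivins, Eskra in two steps.
Marwick cannot reach Ivins in two steps.
Kelby reaches everyone (king).
Glenholt reaches everyone (king).
Ivins reaches everyone (king).
Eskra reaches everyone (king).
Ransley reaches everyone (king).
Arden cannot reach Ivins, Ransley in two steps.
Kings: Kelby, Glenholt, Ivins, Eskra, Ransley — 5.

5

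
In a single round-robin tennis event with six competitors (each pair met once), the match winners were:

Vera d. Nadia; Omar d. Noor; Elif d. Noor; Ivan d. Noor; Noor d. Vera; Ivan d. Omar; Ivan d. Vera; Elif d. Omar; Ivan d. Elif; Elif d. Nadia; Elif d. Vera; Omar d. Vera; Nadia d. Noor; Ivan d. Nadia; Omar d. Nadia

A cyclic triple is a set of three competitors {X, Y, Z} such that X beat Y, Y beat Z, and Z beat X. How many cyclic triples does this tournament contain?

1

Win totals: Vera 1, Noor 1, Nadia 1, Omar 3, Ivan 5, Elif 4.
A competitor with w wins dominates both others in C(w,2) triples; summing gives 0 + 0 + 0 + 3 + 10 + 6 = 19 transitive triples.
Total triples C(6,3) = 20, so cyclic triples = 20 − 19 = 1.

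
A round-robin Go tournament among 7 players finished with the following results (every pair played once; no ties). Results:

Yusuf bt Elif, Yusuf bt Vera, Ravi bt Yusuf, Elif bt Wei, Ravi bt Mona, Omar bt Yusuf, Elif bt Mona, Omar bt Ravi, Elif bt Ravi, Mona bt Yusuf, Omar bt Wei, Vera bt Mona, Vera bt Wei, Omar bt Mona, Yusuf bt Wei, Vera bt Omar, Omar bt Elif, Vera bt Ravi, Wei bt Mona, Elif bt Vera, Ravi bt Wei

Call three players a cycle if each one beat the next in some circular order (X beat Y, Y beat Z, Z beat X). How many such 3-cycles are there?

7

Win totals: Omar 5, Ravi 3, Mona 1, Yusuf 3, Elif 4, Vera 4, Wei 1.
A player with w wins dominates both others in C(w,2) triples; summing gives 10 + 3 + 0 + 3 + 6 + 6 + 0 = 28 transitive triples.
Total triples C(7,3) = 35, so cyclic triples = 35 − 28 = 7.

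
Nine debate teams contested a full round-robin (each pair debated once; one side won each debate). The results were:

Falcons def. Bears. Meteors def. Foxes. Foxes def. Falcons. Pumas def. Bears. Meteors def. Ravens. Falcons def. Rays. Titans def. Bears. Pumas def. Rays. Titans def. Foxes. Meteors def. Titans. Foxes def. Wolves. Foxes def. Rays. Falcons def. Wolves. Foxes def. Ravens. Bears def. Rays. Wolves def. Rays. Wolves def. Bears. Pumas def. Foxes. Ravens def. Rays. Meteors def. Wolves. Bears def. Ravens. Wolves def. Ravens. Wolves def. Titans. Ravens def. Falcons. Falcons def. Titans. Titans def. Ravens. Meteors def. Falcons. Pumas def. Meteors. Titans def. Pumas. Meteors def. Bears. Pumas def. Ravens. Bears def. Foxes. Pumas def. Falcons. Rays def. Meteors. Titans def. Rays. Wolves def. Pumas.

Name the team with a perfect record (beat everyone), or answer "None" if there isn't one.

Highest win total is Pumas with 6 (out of 8 possible).
Pumas lost to Wolves, Titans, so no team went undefeated.

None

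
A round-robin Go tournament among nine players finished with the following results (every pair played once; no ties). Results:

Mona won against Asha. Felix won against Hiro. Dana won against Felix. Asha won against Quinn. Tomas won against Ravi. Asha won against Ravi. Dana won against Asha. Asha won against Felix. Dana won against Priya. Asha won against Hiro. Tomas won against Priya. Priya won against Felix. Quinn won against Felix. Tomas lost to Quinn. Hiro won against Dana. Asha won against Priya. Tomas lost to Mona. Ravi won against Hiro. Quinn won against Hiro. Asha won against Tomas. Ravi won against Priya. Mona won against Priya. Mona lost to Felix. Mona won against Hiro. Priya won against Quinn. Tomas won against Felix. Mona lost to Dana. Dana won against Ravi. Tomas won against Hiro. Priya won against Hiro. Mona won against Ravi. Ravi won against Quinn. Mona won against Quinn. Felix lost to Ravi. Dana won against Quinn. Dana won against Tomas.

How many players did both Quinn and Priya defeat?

2

Quinn beat: Tomas, Hiro, Felix.
Priya beat: Hiro, Felix, Quinn.
Both beat: Hiro, Felix — 2.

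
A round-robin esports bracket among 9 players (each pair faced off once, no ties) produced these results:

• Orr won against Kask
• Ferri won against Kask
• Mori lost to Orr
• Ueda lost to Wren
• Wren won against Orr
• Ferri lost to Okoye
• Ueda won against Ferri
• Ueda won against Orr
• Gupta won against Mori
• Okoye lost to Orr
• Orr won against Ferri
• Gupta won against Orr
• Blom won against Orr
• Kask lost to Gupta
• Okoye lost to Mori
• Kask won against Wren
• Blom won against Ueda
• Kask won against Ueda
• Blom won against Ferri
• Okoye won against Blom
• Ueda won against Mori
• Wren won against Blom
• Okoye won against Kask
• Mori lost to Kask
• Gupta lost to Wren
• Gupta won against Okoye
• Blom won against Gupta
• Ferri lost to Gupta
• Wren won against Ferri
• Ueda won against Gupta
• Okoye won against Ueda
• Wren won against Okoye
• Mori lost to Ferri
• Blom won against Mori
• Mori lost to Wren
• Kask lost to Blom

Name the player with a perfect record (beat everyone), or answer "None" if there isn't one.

None

Highest win total is Wren with 7 (out of 8 possible).
Wren lost to Kask, so no player went undefeated.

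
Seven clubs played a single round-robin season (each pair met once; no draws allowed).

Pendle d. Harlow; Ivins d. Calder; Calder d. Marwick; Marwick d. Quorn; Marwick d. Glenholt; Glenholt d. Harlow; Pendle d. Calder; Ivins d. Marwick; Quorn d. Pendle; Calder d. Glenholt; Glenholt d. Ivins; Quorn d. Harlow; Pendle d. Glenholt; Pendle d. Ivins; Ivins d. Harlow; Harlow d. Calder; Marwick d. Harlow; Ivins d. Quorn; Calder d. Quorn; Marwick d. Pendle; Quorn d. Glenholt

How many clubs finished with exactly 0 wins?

0

Win totals: Pendle 4, Quorn 3, Ivins 4, Harlow 1, Glenholt 2, Marwick 4, Calder 3.
No club has exactly 0 wins.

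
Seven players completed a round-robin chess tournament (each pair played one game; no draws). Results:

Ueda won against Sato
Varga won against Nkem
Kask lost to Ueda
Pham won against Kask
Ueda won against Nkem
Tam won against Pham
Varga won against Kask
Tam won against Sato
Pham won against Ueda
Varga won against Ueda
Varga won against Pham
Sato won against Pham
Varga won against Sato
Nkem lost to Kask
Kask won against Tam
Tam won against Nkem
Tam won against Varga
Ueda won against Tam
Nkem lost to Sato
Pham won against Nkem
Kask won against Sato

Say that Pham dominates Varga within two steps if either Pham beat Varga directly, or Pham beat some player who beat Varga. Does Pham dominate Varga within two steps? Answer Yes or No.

No

Pham did not beat Varga directly.
Pham beat Kask, Ueda, Nkem, but each of them lost to Varga. No two-step path.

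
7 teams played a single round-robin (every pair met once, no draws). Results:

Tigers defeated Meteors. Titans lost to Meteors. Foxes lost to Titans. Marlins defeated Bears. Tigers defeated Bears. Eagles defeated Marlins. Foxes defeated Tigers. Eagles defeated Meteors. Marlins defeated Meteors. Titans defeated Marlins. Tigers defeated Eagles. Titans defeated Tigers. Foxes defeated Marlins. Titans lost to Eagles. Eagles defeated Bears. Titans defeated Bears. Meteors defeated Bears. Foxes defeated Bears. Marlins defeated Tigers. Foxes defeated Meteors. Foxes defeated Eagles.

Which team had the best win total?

Foxes

Win totals: Foxes 5, Titans 4, Meteors 2, Eagles 4, Tigers 3, Marlins 3, Bears 0.
Foxes leads with 5 wins (next highest: 4).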